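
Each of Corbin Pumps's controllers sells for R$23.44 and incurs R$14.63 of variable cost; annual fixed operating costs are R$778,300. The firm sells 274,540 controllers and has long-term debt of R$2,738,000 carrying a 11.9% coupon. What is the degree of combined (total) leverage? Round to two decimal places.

1.84

Total contribution margin = 274,540 × R$8.81 = R$2,418,697.40.
Operating income = contribution − fixed costs = R$2,418,697.40 − R$778,300 = R$1,640,397.40. Interest = R$325,822.00, so EBIT − I = R$1,314,575.40.
Degree of total leverage = total CM / (EBIT − interest) = R$2,418,697.40 / R$1,314,575.40 = 1.8399.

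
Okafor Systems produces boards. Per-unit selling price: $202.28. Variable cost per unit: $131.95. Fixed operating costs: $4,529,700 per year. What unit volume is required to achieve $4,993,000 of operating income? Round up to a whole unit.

135,401 boards

Unit CM = price − variable cost = $202.28 − $131.95 = $70.33.
Required volume = (fixed costs + target profit) ÷ CM = ($4,529,700 + $4,993,000) ÷ $70.33 = 135,400.26, so 135,401 boards.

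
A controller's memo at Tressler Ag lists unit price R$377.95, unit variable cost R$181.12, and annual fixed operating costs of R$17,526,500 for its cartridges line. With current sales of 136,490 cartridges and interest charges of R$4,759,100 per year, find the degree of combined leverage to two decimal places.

Total contribution margin = 136,490 × R$196.83 = R$26,865,326.70.
Subtracting fixed costs: EBIT = R$26,865,326.70 − R$17,526,500 = R$9,338,826.70. Interest = R$4,759,100.00, so EBIT − I = R$4,579,726.70.
DCL = contribution ÷ (EBIT − I) = R$26,865,326.70 ÷ R$4,579,726.70 = 5.8661.

5.87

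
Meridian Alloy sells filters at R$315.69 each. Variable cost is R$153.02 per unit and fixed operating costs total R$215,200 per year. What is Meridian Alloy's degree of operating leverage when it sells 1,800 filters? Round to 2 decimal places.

At 1,800 units, contribution = 1,800 × R$162.67 = R$292,806.00.
EBIT = R$292,806.00 − R$215,200 = R$77,606.00.
So DOL = total CM / EBIT = R$292,806.00 / R$77,606.00 = 3.7730.

3.77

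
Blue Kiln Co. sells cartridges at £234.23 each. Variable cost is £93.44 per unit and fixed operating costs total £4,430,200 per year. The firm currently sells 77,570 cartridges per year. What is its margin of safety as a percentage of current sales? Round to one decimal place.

59.4%

Contribution margin per unit = £234.23 − £93.44 = £140.79. Break-even units = £4,430,200 ÷ £140.79 = 31,466.72; break-even revenue = 31,466.72 × £234.23 = £7,370,450.64.
Actual sales revenue = 77,570 × £234.23 = £18,169,221.10.
Margin of safety = (£18,169,221.10 − £7,370,450.64) ÷ £18,169,221.10 = 59.4%.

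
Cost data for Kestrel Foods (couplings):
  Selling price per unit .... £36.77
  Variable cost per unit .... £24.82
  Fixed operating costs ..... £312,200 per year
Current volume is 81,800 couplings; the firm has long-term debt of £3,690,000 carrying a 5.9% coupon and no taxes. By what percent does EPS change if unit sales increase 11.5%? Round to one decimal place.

Total contribution margin = 81,800 × £11.95 = £977,510.00.
EBIT = £977,510.00 − £312,200 = £665,310.00.
After interest of £217,710.00, pre-tax earnings = £447,600.00.
DCL = total CM / (EBIT − I) = £977,510.00 / £447,600.00 = 2.1839.
EPS therefore changes by 2.1839 × (+11.5%) = +25.1%.

+25.1%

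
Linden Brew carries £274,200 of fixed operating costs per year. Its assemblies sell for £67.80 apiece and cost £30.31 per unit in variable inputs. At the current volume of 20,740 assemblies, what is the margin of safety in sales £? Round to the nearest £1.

£910,286

Each unit contributes £67.80 − £30.31 = £37.49. Break-even units = £274,200 ÷ £37.49 = 7,313.95; break-even revenue = 7,313.95 × £67.80 = £495,885.84.
Current sales = 20,740 × £67.80 = £1,406,172.00.
Margin of safety = £1,406,172.00 − £495,885.84 = £910,286.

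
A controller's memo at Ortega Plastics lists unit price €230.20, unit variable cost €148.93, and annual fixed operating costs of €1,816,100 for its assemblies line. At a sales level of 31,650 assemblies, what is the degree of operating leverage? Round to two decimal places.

3.40

Contribution at this volume is 31,650 × €81.27 = €2,572,195.50.
Subtracting fixed costs: EBIT = €2,572,195.50 − €1,816,100 = €756,095.50.
So DOL = total CM / EBIT = €2,572,195.50 / €756,095.50 = 3.4019.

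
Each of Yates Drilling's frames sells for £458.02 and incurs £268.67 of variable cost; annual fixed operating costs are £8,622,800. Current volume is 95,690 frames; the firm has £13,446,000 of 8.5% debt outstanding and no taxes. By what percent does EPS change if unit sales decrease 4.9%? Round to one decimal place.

-10.6%

At 95,690 units, contribution = 95,690 × £189.35 = £18,118,901.50.
Operating income = contribution − fixed costs = £18,118,901.50 − £8,622,800 = £9,496,101.50.
Interest = £1,142,910.00, so EBIT − I = £8,353,191.50.
DCL = total CM / (EBIT − I) = £18,118,901.50 / £8,353,191.50 = 2.1691.
EPS therefore changes by 2.1691 × (-4.9%) = -10.6%.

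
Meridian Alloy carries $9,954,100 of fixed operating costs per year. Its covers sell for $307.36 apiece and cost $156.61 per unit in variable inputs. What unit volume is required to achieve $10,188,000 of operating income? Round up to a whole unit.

Unit CM = price − variable cost = $307.36 − $156.61 = $150.75.
Need Q such that Q × $150.75 − $9,954,100 = $10,188,000, i.e. Q = $20,142,100 / $150.75 = 133,612.60 → 133,613.

133,613 covers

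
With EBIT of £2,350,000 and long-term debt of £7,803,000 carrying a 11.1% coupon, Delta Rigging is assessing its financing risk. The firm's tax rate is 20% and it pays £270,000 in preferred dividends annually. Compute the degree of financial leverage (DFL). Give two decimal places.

2.05

Interest = £866,133.00.
Pre-tax preferred-dividend burden = £270,000 ÷ (1 − 0.20) = £337,500.00.
DFL = EBIT ÷ [EBIT − I − D_p/(1−t)] = £2,350,000 ÷ [£2,350,000 − £866,133.00 − £337,500.00] = £2,350,000 ÷ £1,146,367.00 = 2.0500.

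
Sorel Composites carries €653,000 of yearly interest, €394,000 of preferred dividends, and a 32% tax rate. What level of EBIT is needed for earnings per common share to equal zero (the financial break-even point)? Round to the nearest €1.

€1,232,412

Preferred dividends are paid after tax, so their pre-tax equivalent is €394,000 ÷ (1 − 0.32) = €579,411.76.
Financial break-even EBIT = interest + D_p ÷ (1 − t) = €653,000 + €579,411.76 = €1,232,411.76.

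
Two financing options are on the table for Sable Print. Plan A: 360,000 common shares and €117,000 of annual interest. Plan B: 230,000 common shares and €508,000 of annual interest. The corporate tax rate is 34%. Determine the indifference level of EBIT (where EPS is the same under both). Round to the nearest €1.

Set EPS_A = EPS_B: (EBIT − €117,000)(1 − 0.34) ÷ 360,000 = (EBIT − €508,000)(1 − 0.34) ÷ 230,000.
The (1 − t) factor cancels: (EBIT − 117,000) × 230,000 = (EBIT − 508,000) × 360,000.
EBIT × (360,000 − 230,000) = 508,000 × 360,000 − 117,000 × 230,000 = 155,970,000,000, so EBIT = 155,970,000,000 ÷ 130,000 = 1,199,769.23.

€1,199,769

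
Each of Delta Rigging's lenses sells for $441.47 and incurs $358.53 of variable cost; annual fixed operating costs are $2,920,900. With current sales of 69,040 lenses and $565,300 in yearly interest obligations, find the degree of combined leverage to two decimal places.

At 69,040 units, contribution = 69,040 × $82.94 = $5,726,177.60.
Subtracting fixed costs: EBIT = $5,726,177.60 − $2,920,900 = $2,805,277.60. Interest = $565,300.00.
DOL = $5,726,177.60 ÷ $2,805,277.60 = 2.0412; DFL = $2,805,277.60 ÷ $2,239,977.60 = 1.2524.
Combined leverage = 2.0412 × 1.2524 = 2.5564.

2.56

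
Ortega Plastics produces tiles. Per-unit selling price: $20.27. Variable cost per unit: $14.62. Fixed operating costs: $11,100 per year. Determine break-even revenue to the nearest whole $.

$39,822

CM per unit = $20.27 − $14.62 = $5.65; CM ratio = $5.65 / $20.27 = 0.2787.
Break-even revenue = fixed costs × price ÷ CM = $11,100 × $20.27 ÷ $5.65 = $39,822.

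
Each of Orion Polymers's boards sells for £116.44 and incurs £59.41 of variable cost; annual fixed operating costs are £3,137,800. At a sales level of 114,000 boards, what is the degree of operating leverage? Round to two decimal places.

1.93

Total contribution margin = 114,000 × £57.03 = £6,501,420.00.
Operating income = contribution − fixed costs = £6,501,420.00 − £3,137,800 = £3,363,620.00.
So DOL = total CM / EBIT = £6,501,420.00 / £3,363,620.00 = 1.9329.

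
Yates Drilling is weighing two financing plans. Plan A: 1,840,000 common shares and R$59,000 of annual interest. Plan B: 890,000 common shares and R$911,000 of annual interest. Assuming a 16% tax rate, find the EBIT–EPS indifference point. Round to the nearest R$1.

R$1,709,189

Set EPS_A = EPS_B: (EBIT − R$59,000)(1 − 0.16) ÷ 1,840,000 = (EBIT − R$911,000)(1 − 0.16) ÷ 890,000.
Cancelling (1 − t) and cross-multiplying: 890,000·(EBIT − 59,000) = 1,840,000·(EBIT − 911,000).
EBIT × (1,840,000 − 890,000) = 911,000 × 1,840,000 − 59,000 × 890,000 = 1,623,730,000,000, so EBIT = 1,623,730,000,000 ÷ 950,000 = 1,709,189.47.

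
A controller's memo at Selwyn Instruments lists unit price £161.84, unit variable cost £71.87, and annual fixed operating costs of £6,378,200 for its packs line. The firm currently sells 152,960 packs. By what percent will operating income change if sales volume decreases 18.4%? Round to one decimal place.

Contribution at this volume is 152,960 × £89.97 = £13,761,811.20.
Operating income = contribution − fixed costs = £13,761,811.20 − £6,378,200 = £7,383,611.20.
So DOL = total CM / EBIT = £13,761,811.20 / £7,383,611.20 = 1.8638.
So EBIT moves 1.8638 × (-18.4%) = -34.3%.

-34.3%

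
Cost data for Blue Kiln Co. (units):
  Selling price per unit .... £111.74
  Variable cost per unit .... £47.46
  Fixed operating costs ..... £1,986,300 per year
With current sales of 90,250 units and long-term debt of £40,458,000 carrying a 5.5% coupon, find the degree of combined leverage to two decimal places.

3.65

At 90,250 units, contribution = 90,250 × £64.28 = £5,801,270.00.
Operating income = contribution − fixed costs = £5,801,270.00 − £1,986,300 = £3,814,970.00. Interest = £2,225,190.00, so EBIT − I = £1,589,780.00.
Degree of total leverage = total CM / (EBIT − interest) = £5,801,270.00 / £1,589,780.00 = 3.6491.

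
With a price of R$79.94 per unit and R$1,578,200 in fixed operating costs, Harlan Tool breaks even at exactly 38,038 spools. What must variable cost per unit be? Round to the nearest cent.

At break-even, FC = Q × (P − VC), so P − VC = R$1,578,200 ÷ 38,038 = R$41.4901.
Hence VC = price − CM = R$79.94 − R$41.4901 = R$38.45.

R$38.45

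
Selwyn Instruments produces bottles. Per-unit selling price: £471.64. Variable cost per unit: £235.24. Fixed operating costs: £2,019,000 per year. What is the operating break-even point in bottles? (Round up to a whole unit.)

8,541 bottles

Each unit contributes £471.64 − £235.24 = £236.40.
Break-even Q = £2,019,000 / £236.40 = 8,540.61 → 8,541 bottles.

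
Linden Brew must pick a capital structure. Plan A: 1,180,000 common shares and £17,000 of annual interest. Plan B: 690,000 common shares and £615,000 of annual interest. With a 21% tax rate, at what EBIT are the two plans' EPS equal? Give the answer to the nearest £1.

£1,457,082

Set EPS_A = EPS_B: (EBIT − £17,000)(1 − 0.21) ÷ 1,180,000 = (EBIT − £615,000)(1 − 0.21) ÷ 690,000.
The (1 − t) factor cancels: (EBIT − 17,000) × 690,000 = (EBIT − 615,000) × 1,180,000.
EBIT × (1,180,000 − 690,000) = 615,000 × 1,180,000 − 17,000 × 690,000 = 713,970,000,000, so EBIT = 713,970,000,000 ÷ 490,000 = 1,457,081.63.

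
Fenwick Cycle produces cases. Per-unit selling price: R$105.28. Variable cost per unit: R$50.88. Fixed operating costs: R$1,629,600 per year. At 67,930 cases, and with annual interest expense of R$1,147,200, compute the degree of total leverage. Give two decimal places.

4.02

Total contribution margin = 67,930 × R$54.40 = R$3,695,392.00.
Subtracting fixed costs: EBIT = R$3,695,392.00 − R$1,629,600 = R$2,065,792.00. Interest = R$1,147,200.00.
DOL = R$3,695,392.00 ÷ R$2,065,792.00 = 1.7888; DFL = R$2,065,792.00 ÷ R$918,592.00 = 2.2489.
Combined leverage = 1.7888 × 2.2489 = 4.0228.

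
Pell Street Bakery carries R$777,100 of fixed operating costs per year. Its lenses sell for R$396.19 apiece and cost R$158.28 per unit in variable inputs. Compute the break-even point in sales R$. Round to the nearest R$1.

R$1,294,100

Contribution margin per unit = R$396.19 − R$158.28 = R$237.91, a CM ratio of R$237.91 ÷ R$396.19 = 0.6005.
Break-even sales = FC ÷ CM ratio = R$777,100 × R$396.19 / R$237.91 = R$1,294,100.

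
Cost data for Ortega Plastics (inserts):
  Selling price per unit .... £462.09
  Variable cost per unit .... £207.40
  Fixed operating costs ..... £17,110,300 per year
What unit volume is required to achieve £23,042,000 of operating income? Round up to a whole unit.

Unit CM = price − variable cost = £462.09 − £207.40 = £254.69.
Required volume = (fixed costs + target profit) ÷ CM = (£17,110,300 + £23,042,000) ÷ £254.69 = 157,651.65, so 157,652 inserts.

157,652 inserts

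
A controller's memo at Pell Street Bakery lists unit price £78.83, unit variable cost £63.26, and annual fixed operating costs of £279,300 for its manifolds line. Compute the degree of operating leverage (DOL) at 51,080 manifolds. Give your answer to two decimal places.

Total contribution margin = 51,080 × £15.57 = £795,315.60.
Subtracting fixed costs: EBIT = £795,315.60 − £279,300 = £516,015.60.
Degree of operating leverage = £795,315.60 / £516,015.60 = 1.5413.

1.54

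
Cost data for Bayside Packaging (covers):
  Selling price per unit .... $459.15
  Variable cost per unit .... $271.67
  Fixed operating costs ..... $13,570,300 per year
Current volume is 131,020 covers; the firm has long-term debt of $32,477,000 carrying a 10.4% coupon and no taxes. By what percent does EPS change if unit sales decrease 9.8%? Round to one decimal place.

-31.6%

At 131,020 units, contribution = 131,020 × $187.48 = $24,563,629.60.
EBIT = $24,563,629.60 − $13,570,300 = $10,993,329.60.
Interest = $3,377,608.00, so EBIT − I = $7,615,721.60.
DCL = total CM / (EBIT − I) = $24,563,629.60 / $7,615,721.60 = 3.2254.
EPS therefore changes by 3.2254 × (-9.8%) = -31.6%.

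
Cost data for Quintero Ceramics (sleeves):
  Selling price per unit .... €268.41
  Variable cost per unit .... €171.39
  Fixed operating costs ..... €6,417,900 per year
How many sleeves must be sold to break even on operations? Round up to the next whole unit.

Unit CM = price − variable cost = €268.41 − €171.39 = €97.02.
Break-even volume = fixed costs ÷ CM per unit = €6,417,900 ÷ €97.02 = 66,150.28, so 66,151 sleeves.

66,151 sleeves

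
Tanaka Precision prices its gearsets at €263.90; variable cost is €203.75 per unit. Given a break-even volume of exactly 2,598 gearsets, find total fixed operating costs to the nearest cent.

Unit CM = price − variable cost = €263.90 − €203.75 = €60.15.
Since BE = FC / CM, FC = 2,598 × €60.15 = €156,269.70.

€156,269.70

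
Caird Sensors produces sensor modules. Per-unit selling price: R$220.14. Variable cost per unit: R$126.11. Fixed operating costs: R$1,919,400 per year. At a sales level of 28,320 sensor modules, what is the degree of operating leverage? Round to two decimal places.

3.58

Total contribution margin = 28,320 × R$94.03 = R$2,662,929.60.
Subtracting fixed costs: EBIT = R$2,662,929.60 − R$1,919,400 = R$743,529.60.
So DOL = total CM / EBIT = R$2,662,929.60 / R$743,529.60 = 3.5815.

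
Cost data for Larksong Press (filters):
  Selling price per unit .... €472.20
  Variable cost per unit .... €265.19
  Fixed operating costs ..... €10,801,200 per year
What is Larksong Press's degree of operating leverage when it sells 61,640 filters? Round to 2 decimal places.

Contribution at this volume is 61,640 × €207.01 = €12,760,096.40.
EBIT = €12,760,096.40 − €10,801,200 = €1,958,896.40.
Degree of operating leverage = €12,760,096.40 / €1,958,896.40 = 6.5139.

6.51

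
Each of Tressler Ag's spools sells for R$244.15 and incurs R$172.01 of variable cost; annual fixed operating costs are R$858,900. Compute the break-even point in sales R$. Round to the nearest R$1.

R$2,906,854

CM per unit = R$244.15 − R$172.01 = R$72.14; CM ratio = R$72.14 / R$244.15 = 0.2955.
Break-even sales = FC ÷ CM ratio = R$858,900 × R$244.15 / R$72.14 = R$2,906,854.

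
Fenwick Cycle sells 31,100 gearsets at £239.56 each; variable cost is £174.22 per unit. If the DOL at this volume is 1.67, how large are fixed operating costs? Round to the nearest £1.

£815,263

Total contribution margin = 31,100 × £65.34 = £2,032,074.00.
Since DOL = CM ÷ EBIT, EBIT = £2,032,074.00 ÷ 1.67 = £1,216,810.78.
And FC = contribution − EBIT = £2,032,074.00 − £1,216,810.78 = £815,263.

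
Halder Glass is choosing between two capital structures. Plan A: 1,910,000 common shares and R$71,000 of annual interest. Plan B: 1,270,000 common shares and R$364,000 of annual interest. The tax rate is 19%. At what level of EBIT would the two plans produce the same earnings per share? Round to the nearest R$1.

R$945,422

At indifference, (EBIT − 71,000)(1 − t)/1,910,000 = (EBIT − 364,000)(1 − t)/1,270,000.
The (1 − t) factor cancels: (EBIT − 71,000) × 1,270,000 = (EBIT − 364,000) × 1,910,000.
Solving, EBIT = (364,000·1,910,000 − 71,000·1,270,000) / (1,910,000 − 1,270,000) = 605,070,000,000 / 640,000 = 945,421.88.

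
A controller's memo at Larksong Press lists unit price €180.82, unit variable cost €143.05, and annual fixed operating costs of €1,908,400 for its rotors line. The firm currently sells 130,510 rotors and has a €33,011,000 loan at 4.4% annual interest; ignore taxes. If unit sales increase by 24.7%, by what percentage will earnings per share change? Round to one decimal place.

+77.6%

Contribution at this volume is 130,510 × €37.77 = €4,929,362.70.
Subtracting fixed costs: EBIT = €4,929,362.70 − €1,908,400 = €3,020,962.70.
Interest = €1,452,484.00, so EBIT − I = €1,568,478.70.
DCL = total CM / (EBIT − I) = €4,929,362.70 / €1,568,478.70 = 3.1428.
EPS therefore changes by 3.1428 × (+24.7%) = +77.6%.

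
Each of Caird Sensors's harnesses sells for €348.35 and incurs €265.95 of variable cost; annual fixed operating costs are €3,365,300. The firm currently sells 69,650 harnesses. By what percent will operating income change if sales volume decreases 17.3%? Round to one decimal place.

-41.8%

Total contribution margin = 69,650 × €82.40 = €5,739,160.00.
EBIT = €5,739,160.00 − €3,365,300 = €2,373,860.00.
DOL = contribution ÷ EBIT = €5,739,160.00 ÷ €2,373,860.00 = 2.4176.
So EBIT moves 2.4176 × (-17.3%) = -41.8%.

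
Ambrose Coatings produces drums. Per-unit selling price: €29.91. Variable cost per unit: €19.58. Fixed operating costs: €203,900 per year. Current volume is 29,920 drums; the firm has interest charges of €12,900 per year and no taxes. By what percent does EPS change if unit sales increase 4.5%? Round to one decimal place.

Total contribution margin = 29,920 × €10.33 = €309,073.60.
Subtracting fixed costs: EBIT = €309,073.60 − €203,900 = €105,173.60.
Interest = €12,900.00, so EBIT − I = €92,273.60.
Degree of combined leverage = contribution ÷ (EBIT − I) = €309,073.60 ÷ €92,273.60 = 3.3495.
EPS therefore changes by 3.3495 × (+4.5%) = +15.1%.

+15.1%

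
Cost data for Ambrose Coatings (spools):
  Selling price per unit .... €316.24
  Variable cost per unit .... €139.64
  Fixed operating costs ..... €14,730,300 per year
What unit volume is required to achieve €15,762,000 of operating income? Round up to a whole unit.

172,664 spools

Contribution margin per unit = €316.24 − €139.64 = €176.60.
Required volume = (fixed costs + target profit) ÷ CM = (€14,730,300 + €15,762,000) ÷ €176.60 = 172,663.08, so 172,664 spools.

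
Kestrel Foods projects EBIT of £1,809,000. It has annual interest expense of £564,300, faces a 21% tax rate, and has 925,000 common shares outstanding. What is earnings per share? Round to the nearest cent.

£1.06

Interest = £564,300.00, so EBT = £1,809,000 − £564,300.00 = £1,244,700.00.
After tax at 21%: net income = £1,244,700.00 × 0.79 = £983,313.00.
EPS = £983,313.00 ÷ 925,000 = £1.06.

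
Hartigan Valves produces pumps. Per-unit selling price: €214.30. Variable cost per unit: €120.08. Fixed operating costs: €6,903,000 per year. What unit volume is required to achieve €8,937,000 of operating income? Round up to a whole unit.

168,118 pumps

Each unit contributes €214.30 − €120.08 = €94.22.
Need Q such that Q × €94.22 − €6,903,000 = €8,937,000, i.e. Q = €15,840,000 / €94.22 = 168,117.17 → 168,118.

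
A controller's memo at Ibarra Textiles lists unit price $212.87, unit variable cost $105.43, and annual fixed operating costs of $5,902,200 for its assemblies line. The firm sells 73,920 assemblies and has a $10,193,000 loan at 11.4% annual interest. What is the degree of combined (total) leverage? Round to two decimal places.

At 73,920 units, contribution = 73,920 × $107.44 = $7,941,964.80.
EBIT = $7,941,964.80 − $5,902,200 = $2,039,764.80. Interest = $1,162,002.00, so EBIT − I = $877,762.80.
Degree of total leverage = total CM / (EBIT − interest) = $7,941,964.80 / $877,762.80 = 9.0480.

9.05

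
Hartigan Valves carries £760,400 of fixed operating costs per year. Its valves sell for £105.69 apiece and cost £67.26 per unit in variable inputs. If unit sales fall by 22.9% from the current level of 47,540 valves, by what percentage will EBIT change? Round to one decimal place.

At 47,540 units, contribution = 47,540 × £38.43 = £1,826,962.20.
EBIT = £1,826,962.20 − £760,400 = £1,066,562.20.
Degree of operating leverage = £1,826,962.20 / £1,066,562.20 = 1.7129.
%ΔEBIT = DOL × %ΔSales = 1.7129 × -22.9% = -39.2%.

-39.2%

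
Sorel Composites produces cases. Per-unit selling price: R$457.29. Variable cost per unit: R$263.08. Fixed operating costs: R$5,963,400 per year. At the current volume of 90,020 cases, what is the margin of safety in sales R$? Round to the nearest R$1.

R$27,123,728

Unit CM = price − variable cost = R$457.29 − R$263.08 = R$194.21. Break-even units = R$5,963,400 ÷ R$194.21 = 30,705.94; break-even revenue = 30,705.94 × R$457.29 = R$14,041,517.87.
Current sales = 90,020 × R$457.29 = R$41,165,245.80.
Margin of safety = R$41,165,245.80 − R$14,041,517.87 = R$27,123,728.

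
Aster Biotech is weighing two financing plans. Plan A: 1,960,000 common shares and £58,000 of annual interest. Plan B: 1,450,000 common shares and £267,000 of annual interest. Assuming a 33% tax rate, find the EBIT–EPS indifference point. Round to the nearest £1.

£861,216

At indifference, (EBIT − 58,000)(1 − t)/1,960,000 = (EBIT − 267,000)(1 − t)/1,450,000.
Cancelling (1 − t) and cross-multiplying: 1,450,000·(EBIT − 58,000) = 1,960,000·(EBIT − 267,000).
EBIT × (1,960,000 − 1,450,000) = 267,000 × 1,960,000 − 58,000 × 1,450,000 = 439,220,000,000, so EBIT = 439,220,000,000 ÷ 510,000 = 861,215.69.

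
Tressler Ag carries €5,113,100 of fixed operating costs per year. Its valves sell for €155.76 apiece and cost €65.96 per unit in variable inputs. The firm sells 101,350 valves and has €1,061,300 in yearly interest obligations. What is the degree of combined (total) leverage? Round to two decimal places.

3.11

At 101,350 units, contribution = 101,350 × €89.80 = €9,101,230.00.
Operating income = contribution − fixed costs = €9,101,230.00 − €5,113,100 = €3,988,130.00. Interest = €1,061,300.00.
DOL = €9,101,230.00 ÷ €3,988,130.00 = 2.2821; DFL = €3,988,130.00 ÷ €2,926,830.00 = 1.3626.
Combined leverage = 2.2821 × 1.3626 = 3.1096.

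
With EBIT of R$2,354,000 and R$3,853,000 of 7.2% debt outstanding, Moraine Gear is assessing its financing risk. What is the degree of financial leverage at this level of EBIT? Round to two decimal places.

Annual interest charges come to R$277,416.00.
DFL = EBIT ÷ (EBIT − I) = R$2,354,000 ÷ (R$2,354,000 − R$277,416.00) = R$2,354,000 ÷ R$2,076,584.00 = 1.1336.

1.13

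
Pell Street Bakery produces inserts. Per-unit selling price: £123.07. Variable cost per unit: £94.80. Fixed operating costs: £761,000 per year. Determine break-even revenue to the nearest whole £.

£3,312,921

CM per unit = £123.07 − £94.80 = £28.27; CM ratio = £28.27 / £123.07 = 0.2297.
Break-even revenue = fixed costs × price ÷ CM = £761,000 × £123.07 ÷ £28.27 = £3,312,921.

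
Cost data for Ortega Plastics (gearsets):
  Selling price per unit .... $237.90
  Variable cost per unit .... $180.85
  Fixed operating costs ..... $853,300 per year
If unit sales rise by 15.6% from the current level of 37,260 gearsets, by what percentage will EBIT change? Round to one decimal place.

+26.1%

Total contribution margin = 37,260 × $57.05 = $2,125,683.00.
EBIT = $2,125,683.00 − $853,300 = $1,272,383.00.
Degree of operating leverage = $2,125,683.00 / $1,272,383.00 = 1.6706.
%ΔEBIT = DOL × %ΔSales = 1.6706 × +15.6% = +26.1%.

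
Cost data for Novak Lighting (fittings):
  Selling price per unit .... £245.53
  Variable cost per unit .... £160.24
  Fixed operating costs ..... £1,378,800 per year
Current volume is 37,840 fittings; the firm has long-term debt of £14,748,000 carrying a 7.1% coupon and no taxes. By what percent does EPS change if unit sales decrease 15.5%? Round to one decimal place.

-62.4%

At 37,840 units, contribution = 37,840 × £85.29 = £3,227,373.60.
Subtracting fixed costs: EBIT = £3,227,373.60 − £1,378,800 = £1,848,573.60.
Interest = £1,047,108.00, so EBIT − I = £801,465.60.
DCL = total CM / (EBIT − I) = £3,227,373.60 / £801,465.60 = 4.0268.
EPS therefore changes by 4.0268 × (-15.5%) = -62.4%.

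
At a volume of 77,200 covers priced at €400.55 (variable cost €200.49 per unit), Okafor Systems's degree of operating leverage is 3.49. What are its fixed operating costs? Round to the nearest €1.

Total contribution margin = 77,200 × €200.06 = €15,444,632.00.
DOL = contribution / EBIT, so EBIT = €15,444,632.00 / 3.49 = €4,425,395.99.
And FC = contribution − EBIT = €15,444,632.00 − €4,425,395.99 = €11,019,236.

€11,019,236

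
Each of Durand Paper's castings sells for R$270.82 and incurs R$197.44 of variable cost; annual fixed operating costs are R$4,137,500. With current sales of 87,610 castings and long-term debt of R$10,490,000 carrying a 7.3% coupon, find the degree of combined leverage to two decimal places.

4.21

At 87,610 units, contribution = 87,610 × R$73.38 = R$6,428,821.80.
Subtracting fixed costs: EBIT = R$6,428,821.80 − R$4,137,500 = R$2,291,321.80. Interest = R$765,770.00, so EBIT − I = R$1,525,551.80.
Degree of total leverage = total CM / (EBIT − interest) = R$6,428,821.80 / R$1,525,551.80 = 4.2141.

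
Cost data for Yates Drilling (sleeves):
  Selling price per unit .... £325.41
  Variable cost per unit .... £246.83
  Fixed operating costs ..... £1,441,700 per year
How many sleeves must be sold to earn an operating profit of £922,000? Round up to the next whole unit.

30,081 sleeves

Each unit contributes £325.41 − £246.83 = £78.58.
Need Q such that Q × £78.58 − £1,441,700 = £922,000, i.e. Q = £2,363,700 / £78.58 = 30,080.17 → 30,081.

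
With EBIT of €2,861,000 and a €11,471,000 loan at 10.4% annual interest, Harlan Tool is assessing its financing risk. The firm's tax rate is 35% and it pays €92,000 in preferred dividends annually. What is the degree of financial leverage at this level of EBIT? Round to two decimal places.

Interest = €1,192,984.00.
Pre-tax preferred-dividend burden = €92,000 ÷ (1 − 0.35) = €141,538.46.
DFL = EBIT ÷ [EBIT − I − D_p/(1−t)] = €2,861,000 ÷ [€2,861,000 − €1,192,984.00 − €141,538.46] = €2,861,000 ÷ €1,526,477.54 = 1.8742.

1.87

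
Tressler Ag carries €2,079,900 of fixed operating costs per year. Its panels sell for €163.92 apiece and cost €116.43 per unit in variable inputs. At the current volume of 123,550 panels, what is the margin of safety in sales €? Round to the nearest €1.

Each unit contributes €163.92 − €116.43 = €47.49. Break-even units = €2,079,900 ÷ €47.49 = 43,796.59; break-even revenue = 43,796.59 × €163.92 = €7,179,136.83.
Actual sales revenue = 123,550 × €163.92 = €20,252,316.00.
Margin of safety = €20,252,316.00 − €7,179,136.83 = €13,073,179.

€13,073,179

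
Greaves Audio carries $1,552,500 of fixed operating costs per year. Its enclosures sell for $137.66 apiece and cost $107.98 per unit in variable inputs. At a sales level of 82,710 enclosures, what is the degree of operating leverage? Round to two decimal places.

Contribution at this volume is 82,710 × $29.68 = $2,454,832.80.
EBIT = $2,454,832.80 − $1,552,500 = $902,332.80.
Degree of operating leverage = $2,454,832.80 / $902,332.80 = 2.7205.

2.72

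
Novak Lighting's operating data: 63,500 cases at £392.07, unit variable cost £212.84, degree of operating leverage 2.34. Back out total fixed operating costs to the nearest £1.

Total contribution margin = 63,500 × £179.23 = £11,381,105.00.
Since DOL = CM ÷ EBIT, EBIT = £11,381,105.00 ÷ 2.34 = £4,863,720.09.
Fixed costs = CM − EBIT = £11,381,105.00 − £4,863,720.09 = £6,517,385.

£6,517,385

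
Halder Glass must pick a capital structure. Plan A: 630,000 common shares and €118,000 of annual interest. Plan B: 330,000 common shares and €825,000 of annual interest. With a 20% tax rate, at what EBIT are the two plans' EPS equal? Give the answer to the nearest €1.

€1,602,700

At indifference, (EBIT − 118,000)(1 − t)/630,000 = (EBIT − 825,000)(1 − t)/330,000.
Cancelling (1 − t) and cross-multiplying: 330,000·(EBIT − 118,000) = 630,000·(EBIT − 825,000).
EBIT × (630,000 − 330,000) = 825,000 × 630,000 − 118,000 × 330,000 = 480,810,000,000, so EBIT = 480,810,000,000 ÷ 300,000 = 1,602,700.00.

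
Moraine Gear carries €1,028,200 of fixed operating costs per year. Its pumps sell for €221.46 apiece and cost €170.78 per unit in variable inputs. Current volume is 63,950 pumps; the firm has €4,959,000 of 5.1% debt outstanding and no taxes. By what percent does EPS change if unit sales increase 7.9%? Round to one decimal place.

Contribution at this volume is 63,950 × €50.68 = €3,240,986.00.
EBIT = €3,240,986.00 − €1,028,200 = €2,212,786.00.
After interest of €252,909.00, pre-tax earnings = €1,959,877.00.
Degree of combined leverage = contribution ÷ (EBIT − I) = €3,240,986.00 ÷ €1,959,877.00 = 1.6537.
%ΔEPS = DCL × %ΔSales = 1.6537 × +7.9% = +13.1%.

+13.1%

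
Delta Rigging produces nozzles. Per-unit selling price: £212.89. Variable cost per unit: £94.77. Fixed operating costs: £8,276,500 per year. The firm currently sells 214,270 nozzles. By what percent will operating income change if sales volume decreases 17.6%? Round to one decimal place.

-26.2%

Contribution at this volume is 214,270 × £118.12 = £25,309,572.40.
Subtracting fixed costs: EBIT = £25,309,572.40 − £8,276,500 = £17,033,072.40.
DOL = contribution ÷ EBIT = £25,309,572.40 ÷ £17,033,072.40 = 1.4859.
%ΔEBIT = DOL × %ΔSales = 1.4859 × -17.6% = -26.2%.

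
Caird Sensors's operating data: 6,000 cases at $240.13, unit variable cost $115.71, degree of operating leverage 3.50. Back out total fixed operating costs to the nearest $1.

$533,229

At 6,000 units, contribution = 6,000 × $124.42 = $746,520.00.
DOL = contribution / EBIT, so EBIT = $746,520.00 / 3.50 = $213,291.43.
Fixed costs = CM − EBIT = $746,520.00 − $213,291.43 = $533,229.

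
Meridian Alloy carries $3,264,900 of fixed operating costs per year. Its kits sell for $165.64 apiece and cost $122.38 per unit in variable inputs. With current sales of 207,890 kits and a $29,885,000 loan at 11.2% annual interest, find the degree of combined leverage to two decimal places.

Contribution at this volume is 207,890 × $43.26 = $8,993,321.40.
Operating income = contribution − fixed costs = $8,993,321.40 − $3,264,900 = $5,728,421.40. Interest = $3,347,120.00, so EBIT − I = $2,381,301.40.
DCL = contribution ÷ (EBIT − I) = $8,993,321.40 ÷ $2,381,301.40 = 3.7766.

3.78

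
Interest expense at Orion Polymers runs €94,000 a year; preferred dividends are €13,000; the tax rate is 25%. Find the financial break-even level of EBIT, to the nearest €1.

Preferred dividends are paid after tax, so their pre-tax equivalent is €13,000 ÷ (1 − 0.25) = €17,333.33.
Financial break-even EBIT = interest + D_p ÷ (1 − t) = €94,000 + €17,333.33 = €111,333.33.

€111,333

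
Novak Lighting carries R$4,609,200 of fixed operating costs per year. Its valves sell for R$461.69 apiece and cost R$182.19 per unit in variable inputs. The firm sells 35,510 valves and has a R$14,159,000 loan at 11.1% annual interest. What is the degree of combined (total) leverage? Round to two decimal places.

2.65

Contribution at this volume is 35,510 × R$279.50 = R$9,925,045.00.
EBIT = R$9,925,045.00 − R$4,609,200 = R$5,315,845.00. Interest = R$1,571,649.00, so EBIT − I = R$3,744,196.00.
Degree of total leverage = total CM / (EBIT − interest) = R$9,925,045.00 / R$3,744,196.00 = 2.6508.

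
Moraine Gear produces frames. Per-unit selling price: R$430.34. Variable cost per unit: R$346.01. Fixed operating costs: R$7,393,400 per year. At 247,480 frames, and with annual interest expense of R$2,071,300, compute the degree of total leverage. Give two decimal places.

1.83

Contribution at this volume is 247,480 × R$84.33 = R$20,869,988.40.
EBIT = R$20,869,988.40 − R$7,393,400 = R$13,476,588.40. Interest = R$2,071,300.00.
DOL = R$20,869,988.40 ÷ R$13,476,588.40 = 1.5486; DFL = R$13,476,588.40 ÷ R$11,405,288.40 = 1.1816.
DCL = DOL × DFL = 1.5486 × 1.1816 = 1.8298.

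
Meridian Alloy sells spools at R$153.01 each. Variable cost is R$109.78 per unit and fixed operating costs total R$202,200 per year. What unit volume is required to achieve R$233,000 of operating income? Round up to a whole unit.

Each unit contributes R$153.01 − R$109.78 = R$43.23.
Required volume = (fixed costs + target profit) ÷ CM = (R$202,200 + R$233,000) ÷ R$43.23 = 10,067.08, so 10,068 spools.

10,068 spools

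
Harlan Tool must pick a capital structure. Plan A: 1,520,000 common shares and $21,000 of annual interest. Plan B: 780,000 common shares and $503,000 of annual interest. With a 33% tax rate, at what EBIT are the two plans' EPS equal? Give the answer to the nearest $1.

At indifference, (EBIT − 21,000)(1 − t)/1,520,000 = (EBIT − 503,000)(1 − t)/780,000.
Cancelling (1 − t) and cross-multiplying: 780,000·(EBIT − 21,000) = 1,520,000·(EBIT − 503,000).
EBIT × (1,520,000 − 780,000) = 503,000 × 1,520,000 − 21,000 × 780,000 = 748,180,000,000, so EBIT = 748,180,000,000 ÷ 740,000 = 1,011,054.05.

$1,011,054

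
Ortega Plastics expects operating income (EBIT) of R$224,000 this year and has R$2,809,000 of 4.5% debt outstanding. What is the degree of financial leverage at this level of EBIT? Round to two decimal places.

Interest = R$126,405.00.
DFL = EBIT ÷ (EBIT − I) = R$224,000 ÷ (R$224,000 − R$126,405.00) = R$224,000 ÷ R$97,595.00 = 2.2952.

2.30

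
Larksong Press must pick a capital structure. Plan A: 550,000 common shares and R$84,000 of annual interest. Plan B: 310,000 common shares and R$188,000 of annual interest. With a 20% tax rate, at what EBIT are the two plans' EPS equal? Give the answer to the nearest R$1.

At indifference, (EBIT − 84,000)(1 − t)/550,000 = (EBIT − 188,000)(1 − t)/310,000.
The (1 − t) factor cancels: (EBIT − 84,000) × 310,000 = (EBIT − 188,000) × 550,000.
Solving, EBIT = (188,000·550,000 − 84,000·310,000) / (550,000 − 310,000) = 77,360,000,000 / 240,000 = 322,333.33.

R$322,333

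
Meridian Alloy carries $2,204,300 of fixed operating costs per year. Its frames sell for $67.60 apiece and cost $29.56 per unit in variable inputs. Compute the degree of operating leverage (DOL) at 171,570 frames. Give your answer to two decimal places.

At 171,570 units, contribution = 171,570 × $38.04 = $6,526,522.80.
Operating income = contribution − fixed costs = $6,526,522.80 − $2,204,300 = $4,322,222.80.
Degree of operating leverage = $6,526,522.80 / $4,322,222.80 = 1.5100.

1.51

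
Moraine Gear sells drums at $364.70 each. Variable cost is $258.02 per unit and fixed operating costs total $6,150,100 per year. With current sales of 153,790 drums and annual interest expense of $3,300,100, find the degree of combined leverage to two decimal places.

2.36

Total contribution margin = 153,790 × $106.68 = $16,406,317.20.
EBIT = $16,406,317.20 − $6,150,100 = $10,256,217.20. Interest = $3,300,100.00, so EBIT − I = $6,956,117.20.
Degree of total leverage = total CM / (EBIT − interest) = $16,406,317.20 / $6,956,117.20 = 2.3585.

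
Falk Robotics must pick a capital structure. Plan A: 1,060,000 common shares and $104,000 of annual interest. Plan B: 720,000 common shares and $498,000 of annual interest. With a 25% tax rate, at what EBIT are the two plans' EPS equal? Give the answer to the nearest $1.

At indifference, (EBIT − 104,000)(1 − t)/1,060,000 = (EBIT − 498,000)(1 − t)/720,000.
Cancelling (1 − t) and cross-multiplying: 720,000·(EBIT − 104,000) = 1,060,000·(EBIT − 498,000).
EBIT × (1,060,000 − 720,000) = 498,000 × 1,060,000 − 104,000 × 720,000 = 453,000,000,000, so EBIT = 453,000,000,000 ÷ 340,000 = 1,332,352.94.

$1,332,353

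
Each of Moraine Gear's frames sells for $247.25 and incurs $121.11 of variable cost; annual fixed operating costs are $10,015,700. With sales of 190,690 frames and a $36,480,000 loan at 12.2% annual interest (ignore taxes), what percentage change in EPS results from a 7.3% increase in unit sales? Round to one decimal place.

+18.3%

At 190,690 units, contribution = 190,690 × $126.14 = $24,053,636.60.
EBIT = $24,053,636.60 − $10,015,700 = $14,037,936.60.
Interest = $4,450,560.00, so EBIT − I = $9,587,376.60.
DCL = total CM / (EBIT − I) = $24,053,636.60 / $9,587,376.60 = 2.5089.
%ΔEPS = DCL × %ΔSales = 2.5089 × +7.3% = +18.3%.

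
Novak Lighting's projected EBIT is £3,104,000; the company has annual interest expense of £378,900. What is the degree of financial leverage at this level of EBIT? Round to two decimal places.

Annual interest charges come to £378,900.00.
Degree of financial leverage = EBIT / (EBIT − interest) = £3,104,000 / £2,725,100.00 = 1.1390.

1.14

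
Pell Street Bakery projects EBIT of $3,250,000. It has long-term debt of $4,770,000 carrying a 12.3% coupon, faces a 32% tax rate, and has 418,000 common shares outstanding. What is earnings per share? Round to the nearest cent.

$4.33

Pre-tax income = $3,250,000 − $586,710.00 = $2,663,290.00.
Net income = $2,663,290.00 × (1 − 0.32) = $1,811,037.20.
EPS = $1,811,037.20 ÷ 418,000 = $4.33.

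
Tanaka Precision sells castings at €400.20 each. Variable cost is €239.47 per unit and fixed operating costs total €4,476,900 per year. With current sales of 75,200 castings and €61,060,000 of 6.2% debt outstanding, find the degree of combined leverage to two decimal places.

3.16

Total contribution margin = 75,200 × €160.73 = €12,086,896.00.
Operating income = contribution − fixed costs = €12,086,896.00 − €4,476,900 = €7,609,996.00. Interest = €3,785,720.00.
DOL = €12,086,896.00 ÷ €7,609,996.00 = 1.5883; DFL = €7,609,996.00 ÷ €3,824,276.00 = 1.9899.
Combined leverage = 1.5883 × 1.9899 = 3.1606.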